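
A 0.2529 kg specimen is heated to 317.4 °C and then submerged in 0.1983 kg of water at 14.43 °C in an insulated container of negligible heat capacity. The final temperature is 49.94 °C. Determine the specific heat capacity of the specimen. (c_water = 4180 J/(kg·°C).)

c ≈ 435 J/(kg·°C)

Heat lost by the specimen = heat gained by the water:
0.2529×c×(317.4 − 49.94) = 0.1983×4180×(49.94 − 14.43)
67.64 c = 29434  ⇒  c ≈ 435.2 J/(kg·°C)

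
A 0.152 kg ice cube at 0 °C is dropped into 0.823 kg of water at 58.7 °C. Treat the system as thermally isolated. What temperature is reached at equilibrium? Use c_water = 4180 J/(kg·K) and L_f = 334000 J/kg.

Sum of m c ΔT and latent-heat terms is zero:
latent heat to melt: 0.152×334000 = 50768; meltwater 0→T: 0.152×4180×T = 635.36 T; water cools: 0.823×4180×(T − 58.7) = 3440.1(T − 58.7)
4075.5 T = 201936 − 50768 = 151168
T ≈ 37.09 °C. Since T > 0 °C, the all-ice-melts assumption holds.

T_f ≈ 37.1 °C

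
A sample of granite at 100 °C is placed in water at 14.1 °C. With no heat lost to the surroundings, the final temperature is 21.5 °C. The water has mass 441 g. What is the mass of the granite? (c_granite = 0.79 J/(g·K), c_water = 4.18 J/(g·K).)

m ≈ 220 g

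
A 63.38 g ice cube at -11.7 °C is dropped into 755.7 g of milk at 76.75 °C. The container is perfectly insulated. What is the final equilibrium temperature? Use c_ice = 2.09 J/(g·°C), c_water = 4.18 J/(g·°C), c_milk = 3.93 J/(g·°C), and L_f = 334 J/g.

Setting the total heat transfer to zero:
ice -11.7→0 °C: 63.38×2.09×11.7 = 1549.8
  fusion: m_ice L_f = 63.38×334 = 21169
  warm the meltwater: 264.93 T
  milk: 2969.9(T − 76.75)
3234.8 T = 227940 − 22719 = 205221
T ≈ 63.44 °C — above 0 °C, consistent with complete melting.

T_f ≈ 63.4 °C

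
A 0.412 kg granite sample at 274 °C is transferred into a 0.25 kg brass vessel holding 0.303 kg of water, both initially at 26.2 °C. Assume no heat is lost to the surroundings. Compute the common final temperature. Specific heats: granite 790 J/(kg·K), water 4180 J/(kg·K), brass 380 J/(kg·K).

Setting the total heat transfer to zero:
0.412·790·(T − 274) + 0.303·4180·(T − 26.2) + 0.25·380·(T − 26.2) = 0
325.48(T − 274) + 1266.5(T − 26.2) + 95(T − 26.2) = 0
1687 T = 124854
T = 124854 / 1687 = 74 °C

T_f ≈ 74.0 °C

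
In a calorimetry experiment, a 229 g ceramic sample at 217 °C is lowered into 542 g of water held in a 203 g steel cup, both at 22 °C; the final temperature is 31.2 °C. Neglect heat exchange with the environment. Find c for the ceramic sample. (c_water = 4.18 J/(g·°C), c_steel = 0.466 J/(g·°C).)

Conservation of energy gives ΣQ = 0:
229·c·(31.2 − 217) + 542·4.18·(31.2 − 22) + 203·0.466·(31.2 − 22) = 0
-42548 c = -21713
c = -21713/-42548 ≈ 0.5103 J/(g·°C)

c ≈ 0.51 J/(g·°C)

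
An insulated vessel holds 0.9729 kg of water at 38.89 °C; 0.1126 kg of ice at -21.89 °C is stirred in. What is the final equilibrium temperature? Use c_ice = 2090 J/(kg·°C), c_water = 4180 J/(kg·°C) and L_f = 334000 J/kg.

T_f ≈ 25.4 °C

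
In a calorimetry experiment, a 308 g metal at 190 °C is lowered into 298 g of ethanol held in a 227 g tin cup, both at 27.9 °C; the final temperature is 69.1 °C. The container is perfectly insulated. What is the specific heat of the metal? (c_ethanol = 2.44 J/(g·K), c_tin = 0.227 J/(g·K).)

c ≈ 0.862 J/(g·K)

Net heat exchanged in the isolated system is zero:
308×c×(69.1 − 190) + 298×2.44×(69.1 − 27.9) + 227×0.227×(69.1 − 27.9) = 0
-37237 c = -32080
c = -32080/-37237 ≈ 0.8615 J/(g·K)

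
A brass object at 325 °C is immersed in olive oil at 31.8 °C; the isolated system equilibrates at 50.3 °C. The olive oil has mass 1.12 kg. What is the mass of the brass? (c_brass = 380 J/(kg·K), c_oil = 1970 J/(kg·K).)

Conservation of energy gives ΣQ = 0:
m×380×(50.3 − 325) + 1.12×1970×(50.3 − 31.8) = 0
-104386 m = -40818
m = -40818/-104386 ≈ 0.391 kg

m ≈ 0.391 kg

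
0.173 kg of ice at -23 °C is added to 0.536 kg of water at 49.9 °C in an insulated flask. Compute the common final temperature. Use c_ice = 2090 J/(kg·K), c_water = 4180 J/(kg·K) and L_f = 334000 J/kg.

T_f ≈ 15.4 °C

Heat gained plus heat lost sum to zero:
ice -23→0 °C: 0.173·2090·23 = 8316.1
  melt ice: 0.173·334000 = 57782
  warm the meltwater: 723.14 T
  water: 2240.5(T − 49.9)
2963.6 T = 111800 − 66098 = 45702
T ≈ 15.42 °C (positive, so assuming full melt was valid).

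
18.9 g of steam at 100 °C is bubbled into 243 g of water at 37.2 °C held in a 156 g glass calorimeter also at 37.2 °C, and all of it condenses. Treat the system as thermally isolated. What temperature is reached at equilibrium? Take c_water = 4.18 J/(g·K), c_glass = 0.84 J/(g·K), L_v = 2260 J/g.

T_f ≈ 76.1 °C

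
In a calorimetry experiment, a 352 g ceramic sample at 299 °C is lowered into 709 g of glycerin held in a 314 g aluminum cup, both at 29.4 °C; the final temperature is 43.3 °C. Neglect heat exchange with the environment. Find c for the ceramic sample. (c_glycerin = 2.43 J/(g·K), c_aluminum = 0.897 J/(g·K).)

Taking heat into each body as positive, Σ m c ΔT = 0:
352×c×(43.3 − 299) + 709×2.43×(43.3 − 29.4) + 314×0.897×(43.3 − 29.4) = 0
-90006 c = -27863
c = -27863/-90006 ≈ 0.3096 J/(g·K)

c ≈ 0.31 J/(g·K)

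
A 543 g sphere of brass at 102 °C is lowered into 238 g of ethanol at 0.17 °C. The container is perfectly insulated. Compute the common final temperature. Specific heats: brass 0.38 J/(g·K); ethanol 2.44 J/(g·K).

Let T be the final temperature. ΣQ_i = 0:
543·0.38·(T − 102) + 238·2.44·(T − 0.17) = 0
787.06 T = 21145
T = 21145 / 787.06 = 26.9 °C

T_f ≈ 26.9 °C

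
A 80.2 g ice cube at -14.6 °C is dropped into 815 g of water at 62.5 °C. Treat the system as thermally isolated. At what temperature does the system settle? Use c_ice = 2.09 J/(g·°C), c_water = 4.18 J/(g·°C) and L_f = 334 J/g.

T_f ≈ 49.1 °C

Let T be the final temperature. ΣQ_i = 0:
warm ice to 0 °C: 80.2×2.09×(0 − (-14.6)) = 2447.2; melt ice: 80.2×334 = 26787; warm the meltwater: 335.24 T; water cools: 815×4.18×(T − 62.5) = 3406.7(T − 62.5)
3741.9 T = 212919 − 29234 = 183685
T ≈ 49.09 °C (positive, so assuming full melt was valid).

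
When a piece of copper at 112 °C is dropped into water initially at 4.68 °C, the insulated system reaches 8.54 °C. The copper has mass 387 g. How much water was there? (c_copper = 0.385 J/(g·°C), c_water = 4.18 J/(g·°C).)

m ≈ 955 g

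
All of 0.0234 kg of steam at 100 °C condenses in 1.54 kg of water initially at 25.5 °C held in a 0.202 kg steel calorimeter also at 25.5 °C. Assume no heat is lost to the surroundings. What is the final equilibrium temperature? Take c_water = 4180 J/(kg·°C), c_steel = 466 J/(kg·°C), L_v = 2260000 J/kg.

Energy balance with sensible and latent terms:
steam→water at 100 °C releases m L_v = 0.0234·2260000 = 52884
  condensate cools 100→T: 0.0234·4180·(T − 100) = 97.81(T − 100)
  water warms: 1.54·4180·(T − 25.5) = 6437.2(T − 25.5)
  steel cup: 0.202·466·(T − 25.5) = 94.13(T − 25.5)
6629.1 T = 52884 + 9781.2 + 166549 = 229214
T ≈ 34.58 °C, under the boiling point, so the assumption holds.

T_f ≈ 34.6 °C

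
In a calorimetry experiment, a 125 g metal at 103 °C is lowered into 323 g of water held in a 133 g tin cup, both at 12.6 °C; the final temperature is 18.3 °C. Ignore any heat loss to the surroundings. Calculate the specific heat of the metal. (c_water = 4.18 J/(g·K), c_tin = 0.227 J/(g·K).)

Heat gained plus heat lost sum to zero:
125·c·(18.3 − 103) + 323·4.18·(18.3 − 12.6) + 133·0.227·(18.3 − 12.6) = 0
-10588 c = -7867.9
c = -7867.9/-10588 ≈ 0.7431 J/(g·K)

c ≈ 0.743 J/(g·K)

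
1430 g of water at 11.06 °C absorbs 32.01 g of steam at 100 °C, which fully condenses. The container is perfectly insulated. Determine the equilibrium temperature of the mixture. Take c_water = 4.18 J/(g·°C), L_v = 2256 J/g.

T_f ≈ 24.8 °C

Taking heat into each body as positive, Σ m c ΔT = 0:
condense steam: −32.01×2256 = −72215; condensate cools 100→T: 32.01×4.18×(T − 100) = 133.8(T − 100); water warms: 1430×4.18×(T − 11.06) = 5977.4(T − 11.06)
6111.2 T = 72215 + 13380 + 66110 = 151705
T ≈ 24.82 °C, under the boiling point, so the assumption holds.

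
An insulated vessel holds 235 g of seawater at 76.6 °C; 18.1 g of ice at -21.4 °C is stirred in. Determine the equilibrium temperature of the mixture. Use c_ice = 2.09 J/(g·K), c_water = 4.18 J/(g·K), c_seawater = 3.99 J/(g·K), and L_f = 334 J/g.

T_f ≈ 64.1 °C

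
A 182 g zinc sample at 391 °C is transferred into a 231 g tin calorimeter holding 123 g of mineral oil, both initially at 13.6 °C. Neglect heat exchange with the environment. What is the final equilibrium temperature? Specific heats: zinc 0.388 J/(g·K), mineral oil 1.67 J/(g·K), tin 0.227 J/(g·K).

T_f = Σ m_i c_i T_i / Σ m_i c_i:
T_f = (70.62×391 + 205.41×13.6 + 52.44×13.6) / (70.62 + 205.41 + 52.44)
    = 31118 / 328.46 ≈ 94.74 °C

T_f ≈ 94.7 °C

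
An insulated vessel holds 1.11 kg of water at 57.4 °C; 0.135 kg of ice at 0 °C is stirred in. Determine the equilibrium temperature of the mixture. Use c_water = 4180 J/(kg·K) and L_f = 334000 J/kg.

T_f ≈ 42.5 °C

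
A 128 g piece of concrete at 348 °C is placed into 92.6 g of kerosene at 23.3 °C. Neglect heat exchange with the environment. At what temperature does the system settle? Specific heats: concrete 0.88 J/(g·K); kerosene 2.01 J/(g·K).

T_f ≈ 145.7 °C

Set heat shed by the hot body equal to heat absorbed by the cold body:
128*0.88*(348 − T) = 92.6*2.01*(T − 23.3)
112.64(348 − T) = 186.13(T − 23.3)
298.77 T = 43535  ⇒  T ≈ 145.72 °C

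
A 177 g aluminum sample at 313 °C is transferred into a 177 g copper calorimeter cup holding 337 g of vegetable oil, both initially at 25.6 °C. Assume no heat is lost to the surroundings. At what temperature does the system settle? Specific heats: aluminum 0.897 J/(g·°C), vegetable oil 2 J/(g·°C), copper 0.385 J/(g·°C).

T_f ≈ 76.2 °C

Setting the total heat transfer to zero:
177·0.897·(T − 313) + 337·2·(T − 25.6) + 177·0.385·(T − 25.6) = 0
158.77(T − 313) + 674(T − 25.6) + 68.14(T − 25.6) = 0
900.91 T = 68694
T = 68694 / 900.91 = 76.2 °C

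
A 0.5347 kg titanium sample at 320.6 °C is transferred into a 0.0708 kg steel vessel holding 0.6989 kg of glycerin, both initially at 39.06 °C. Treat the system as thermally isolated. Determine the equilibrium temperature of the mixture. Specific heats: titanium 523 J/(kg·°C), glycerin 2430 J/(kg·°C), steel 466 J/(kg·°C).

Net heat exchanged in the isolated system is zero:
0.5347×523×(T − 320.6) + 0.6989×2430×(T − 39.06) + 0.0708×466×(T − 39.06) = 0
279.65(T − 320.6) + 1698.3(T − 39.06) + 32.99(T − 39.06) = 0
(279.65 + 1698.3 + 32.99) T = 279.65×320.6 + 1698.3×39.06 + 32.99×39.06
T = 157281/2011 ≈ 78.21 °C

T_f ≈ 78.2 °C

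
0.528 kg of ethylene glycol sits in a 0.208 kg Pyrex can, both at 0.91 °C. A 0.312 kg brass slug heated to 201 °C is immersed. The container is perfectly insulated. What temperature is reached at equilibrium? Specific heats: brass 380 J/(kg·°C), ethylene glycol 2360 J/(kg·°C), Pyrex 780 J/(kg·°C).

Net heat exchanged in the isolated system is zero:
0.312*380*(T − 201) + 0.528*2360*(T − 0.91) + 0.208*780*(T − 0.91) = 0
(118.56 + 1246.1 + 162.24) T = 118.56*201 + 1246.1*0.91 + 162.24*0.91
T = 25112/1526.9 ≈ 16.45 °C

T_f ≈ 16.4 °C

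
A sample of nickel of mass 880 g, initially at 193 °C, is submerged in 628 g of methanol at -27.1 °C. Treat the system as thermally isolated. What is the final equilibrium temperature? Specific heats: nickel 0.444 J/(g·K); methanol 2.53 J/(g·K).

T_f ≈ 16.3 °C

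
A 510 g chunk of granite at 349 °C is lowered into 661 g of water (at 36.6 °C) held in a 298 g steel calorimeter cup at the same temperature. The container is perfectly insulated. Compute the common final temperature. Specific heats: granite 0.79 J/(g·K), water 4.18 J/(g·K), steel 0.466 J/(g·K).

With ΣQ=0 the equilibrium temperature is the m·c-weighted mean:
T_f = (402.9×349 + 2763×36.6 + 138.87×36.6) / (402.9 + 2763 + 138.87)
    = 246820 / 3304.7 ≈ 74.69 °C

T_f ≈ 74.7 °C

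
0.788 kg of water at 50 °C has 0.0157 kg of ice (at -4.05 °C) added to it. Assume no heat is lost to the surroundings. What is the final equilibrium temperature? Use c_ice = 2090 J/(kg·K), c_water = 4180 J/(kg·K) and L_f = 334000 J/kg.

Energy conservation, ΣQ = 0:
warm ice to 0 °C: 0.0157·2090·(0 − (-4.05)) = 132.89; fusion: m_ice L_f = 0.0157·334000 = 5243.8; meltwater 0→T: 0.0157·4180·T = 65.63 T; water: 3293.8(T − 50)
3359.5 T = 164692 − 5376.7 = 159315
T ≈ 47.42 °C — above 0 °C, consistent with complete melting.

T_f ≈ 47.4 °C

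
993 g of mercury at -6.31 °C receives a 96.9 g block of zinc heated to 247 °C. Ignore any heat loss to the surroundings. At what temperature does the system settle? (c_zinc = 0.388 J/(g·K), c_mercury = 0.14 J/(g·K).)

Setting the total heat transfer to zero:
96.9*0.388*(T − 247) + 993*0.14*(T − (-6.31)) = 0
37.6(T − 247) + 139.02(T − (-6.31)) = 0
(37.6 + 139.02) T = 37.6*247 + 139.02*(-6.31)
T = 8409.3 / 176.62 = 47.6 °C

T_f ≈ 47.6 °C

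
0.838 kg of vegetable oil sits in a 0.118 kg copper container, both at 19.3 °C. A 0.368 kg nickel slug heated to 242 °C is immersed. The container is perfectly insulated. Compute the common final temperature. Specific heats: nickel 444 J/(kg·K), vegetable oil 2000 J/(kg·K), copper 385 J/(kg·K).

T_f ≈ 38.6 °C

Net heat exchanged in the isolated system is zero:
0.368·444·(T − 242) + 0.838·2000·(T − 19.3) + 0.118·385·(T − 19.3) = 0
1884.8 T = 72764
T = 72764 / 1884.8 = 38.6 °C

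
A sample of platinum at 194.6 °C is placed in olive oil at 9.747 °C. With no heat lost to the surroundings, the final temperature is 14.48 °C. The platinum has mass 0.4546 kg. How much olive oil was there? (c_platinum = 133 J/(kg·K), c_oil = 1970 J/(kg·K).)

m ≈ 1.17 kg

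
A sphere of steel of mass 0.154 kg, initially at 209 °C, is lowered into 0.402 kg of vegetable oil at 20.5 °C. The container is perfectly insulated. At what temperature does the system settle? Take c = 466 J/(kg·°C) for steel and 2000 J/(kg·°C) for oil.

T_f ≈ 35.9 °C

Conservation of energy gives ΣQ = 0:
0.154·466·(T − 209) + 0.402·2000·(T − 20.5) = 0
(71.76 + 804) T = 71.76·209 + 804·20.5
T = 31481/875.76 ≈ 35.95 °C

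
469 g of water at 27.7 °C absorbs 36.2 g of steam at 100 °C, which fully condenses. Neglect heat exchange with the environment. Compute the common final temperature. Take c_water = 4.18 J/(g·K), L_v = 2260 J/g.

Energy conservation, ΣQ = 0:
steam→water at 100 °C releases m L_v = 36.2·2260 = 81812; condensed water 100 °C→T: 151.32(T − 100); water warms: 469·4.18·(T − 27.7) = 1960.4(T − 27.7)
2111.7 T = 81812 + 15132 + 54304 = 151247
T ≈ 71.62 °C, under the boiling point, so the assumption holds.

T_f ≈ 71.6 °C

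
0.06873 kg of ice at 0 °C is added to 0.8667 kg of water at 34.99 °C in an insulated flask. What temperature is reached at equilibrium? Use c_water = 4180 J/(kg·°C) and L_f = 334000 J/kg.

T_f ≈ 26.5 °C

Sum of m c ΔT and latent-heat terms is zero:
fusion: m_ice L_f = 0.06873·334000 = 22956; meltwater 0→T: 0.06873·4180·T = 287.29 T; water: 3622.8(T − 34.99)
3910.1 T = 126762 − 22956 = 103806
T ≈ 26.55 °C. Since T > 0 °C, the all-ice-melts assumption holds.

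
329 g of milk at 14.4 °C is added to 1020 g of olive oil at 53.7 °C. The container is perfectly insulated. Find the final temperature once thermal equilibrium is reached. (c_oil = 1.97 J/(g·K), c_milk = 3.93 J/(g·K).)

Net heat exchanged in the isolated system is zero:
1020*1.97*(T − 53.7) + 329*3.93*(T − 14.4) = 0
3302.4 T = 126524
T = 126524/3302.4 ≈ 38.31 °C

T_f ≈ 38.3 °C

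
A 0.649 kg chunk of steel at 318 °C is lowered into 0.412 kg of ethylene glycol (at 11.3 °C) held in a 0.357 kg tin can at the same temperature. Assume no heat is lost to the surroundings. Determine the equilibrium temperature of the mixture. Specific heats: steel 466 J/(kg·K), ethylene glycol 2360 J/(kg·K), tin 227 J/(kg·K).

Let T be the final temperature. ΣQ_i = 0:
0.649×466×(T − 318) + 0.412×2360×(T − 11.3) + 0.357×227×(T − 11.3) = 0
(302.43 + 972.32 + 81.04) T = 302.43×318 + 972.32×11.3 + 81.04×11.3
T ≈ 79.71 °C

T_f ≈ 79.7 °C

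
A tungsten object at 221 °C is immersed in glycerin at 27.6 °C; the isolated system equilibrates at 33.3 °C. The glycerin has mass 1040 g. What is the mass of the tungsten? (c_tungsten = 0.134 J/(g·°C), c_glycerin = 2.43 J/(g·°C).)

m ≈ 573 g

Heat lost by the tungsten = heat gained by the glycerin:
m·0.134·(221 − 33.3) = 1040·2.43·(33.3 − 27.6)
25.15 m = 14405  ⇒  m ≈ 572.7 g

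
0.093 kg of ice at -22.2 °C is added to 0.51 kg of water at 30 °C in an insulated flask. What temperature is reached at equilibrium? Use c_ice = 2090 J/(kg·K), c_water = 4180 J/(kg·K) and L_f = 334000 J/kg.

Energy conservation, ΣQ = 0:
warm ice to 0 °C: 0.093·2090·(0 − (-22.2)) = 4315; melt ice: 0.093·334000 = 31062; meltwater 0→T: 0.093·4180·T = 388.74 T; water cools: 0.51·4180·(T − 30) = 2131.8(T − 30)
2520.5 T = 63954 − 35377 = 28577
T ≈ 11.34 °C — above 0 °C, consistent with complete melting.

T_f ≈ 11.3 °C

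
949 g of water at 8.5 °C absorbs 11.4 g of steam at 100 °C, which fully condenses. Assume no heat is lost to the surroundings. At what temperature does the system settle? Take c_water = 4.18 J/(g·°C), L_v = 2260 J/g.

Energy conservation, ΣQ = 0:
steam→water at 100 °C releases m L_v = 11.4×2260 = 25764
  condensed water 100 °C→T: 47.65(T − 100)
  water warms: 949×4.18×(T − 8.5) = 3966.8(T − 8.5)
4014.5 T = 25764 + 4765.2 + 33718 = 64247
T ≈ 16.00 °C (< 100 °C, so full condensation is consistent).

T_f ≈ 16.0 °C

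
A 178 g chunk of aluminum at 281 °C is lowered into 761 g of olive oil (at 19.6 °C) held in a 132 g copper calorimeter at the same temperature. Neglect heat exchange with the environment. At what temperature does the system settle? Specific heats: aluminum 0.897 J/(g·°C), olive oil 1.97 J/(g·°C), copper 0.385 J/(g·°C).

T_f ≈ 44.0 °C

Energy conservation, ΣQ = 0:
178×0.897×(T − 281) + 761×1.97×(T − 19.6) + 132×0.385×(T − 19.6) = 0
159.67(T − 281) + 1499.2(T − 19.6) + 50.82(T − 19.6) = 0
(159.67 + 1499.2 + 50.82) T = 159.67×281 + 1499.2×19.6 + 50.82×19.6
T = 75246 / 1709.7 = 44 °C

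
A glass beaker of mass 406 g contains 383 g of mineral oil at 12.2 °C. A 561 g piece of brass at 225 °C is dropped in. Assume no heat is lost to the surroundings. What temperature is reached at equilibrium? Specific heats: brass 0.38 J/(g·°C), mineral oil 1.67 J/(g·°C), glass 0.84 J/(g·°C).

T_f ≈ 50.2 °C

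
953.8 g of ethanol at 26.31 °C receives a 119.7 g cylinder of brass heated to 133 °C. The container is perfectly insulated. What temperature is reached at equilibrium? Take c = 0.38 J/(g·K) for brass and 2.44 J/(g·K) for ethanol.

T_f ≈ 28.4 °C

Setting the total heat transfer to zero:
119.7*0.38*(T − 133) + 953.8*2.44*(T − 26.31) = 0
45.49(T − 133) + 2327.3(T − 26.31) = 0
2372.8 T = 67280
T ≈ 28.36 °C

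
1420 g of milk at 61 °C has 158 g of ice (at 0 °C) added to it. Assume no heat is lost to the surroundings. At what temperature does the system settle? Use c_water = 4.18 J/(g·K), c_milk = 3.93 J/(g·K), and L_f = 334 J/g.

T_f ≈ 46.1 °C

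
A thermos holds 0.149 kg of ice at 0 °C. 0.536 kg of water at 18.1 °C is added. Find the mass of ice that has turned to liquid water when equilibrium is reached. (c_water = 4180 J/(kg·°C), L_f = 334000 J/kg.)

Cooling the water to 0 °C releases 0.536·4180·18.1 = 40553 J.
Fully melting the ice requires m_ice L_f = 0.149·334000 = 49766 J.
Since 40553 < 49766 J, not all the ice melts; equilibrium is at 0 °C.
Mass melted = 40553/334000 ≈ 0.1214 kg.

m_melted ≈ 0.121 kg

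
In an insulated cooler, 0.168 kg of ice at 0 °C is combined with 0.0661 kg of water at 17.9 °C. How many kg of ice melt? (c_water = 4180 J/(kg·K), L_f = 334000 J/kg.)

Water can give up m c ΔT = 0.0661×4180×17.9 = 4945.7 J before reaching 0 °C.
Fully melting the ice requires m_ice L_f = 0.168×334000 = 56112 J.
4945.7 J < 56112 J, so only part of the ice melts and the system sits at 0 °C.
Mass melted = 4945.7/334000 ≈ 0.01481 kg.

m_melted ≈ 0.0148 kg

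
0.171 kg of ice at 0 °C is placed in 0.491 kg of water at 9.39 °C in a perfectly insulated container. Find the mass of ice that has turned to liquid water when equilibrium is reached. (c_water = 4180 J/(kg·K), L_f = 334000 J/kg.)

Heat available from the water dropping to 0 °C: 0.491×4180×9.39 = 19272 J.
Melting all 0.171 kg of ice would need 0.171×334000 = 57114 J.
19272 J < 57114 J, so only part of the ice melts and the system sits at 0 °C.
Mass melted = 19272/334000 ≈ 0.0577 kg.

m_melted ≈ 0.0577 kg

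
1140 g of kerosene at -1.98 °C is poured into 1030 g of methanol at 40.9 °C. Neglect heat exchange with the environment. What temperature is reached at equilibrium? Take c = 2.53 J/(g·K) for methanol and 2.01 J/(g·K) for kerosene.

Let T be the final temperature. ΣQ_i = 0:
1030·2.53·(T − 40.9) + 1140·2.01·(T − (-1.98)) = 0
2605.9(T − 40.9) + 2291.4(T − (-1.98)) = 0
(2605.9 + 2291.4) T = 2605.9·40.9 + 2291.4·(-1.98)
T = 102044/4897.3 ≈ 20.84 °C

T_f ≈ 20.8 °C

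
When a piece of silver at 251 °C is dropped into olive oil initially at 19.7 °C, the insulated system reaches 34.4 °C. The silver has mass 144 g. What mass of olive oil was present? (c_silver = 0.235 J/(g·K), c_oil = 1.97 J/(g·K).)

Taking heat into each body as positive, Σ m c ΔT = 0:
144·0.235·(34.4 − 251) + m·1.97·(34.4 − 19.7) = 0
28.96 m = 7329.7
m = 7329.7/28.96 ≈ 253.1 g

m ≈ 253 g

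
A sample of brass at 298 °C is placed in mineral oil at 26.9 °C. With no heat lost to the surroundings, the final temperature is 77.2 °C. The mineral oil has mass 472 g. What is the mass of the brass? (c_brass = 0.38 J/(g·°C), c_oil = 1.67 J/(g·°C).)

Energy conservation, ΣQ = 0:
m·0.38·(77.2 − 298) + 472·1.67·(77.2 − 26.9) = 0
-83.9 m = -39648
m = -39648/-83.9 ≈ 472.5 g

m ≈ 473 g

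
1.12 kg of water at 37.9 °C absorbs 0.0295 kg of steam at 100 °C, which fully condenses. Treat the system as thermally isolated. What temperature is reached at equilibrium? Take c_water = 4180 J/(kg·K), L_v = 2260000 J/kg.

Net heat exchanged in the isolated system is zero:
condense steam: −0.0295×2260000 = −66670
  condensate cools 100→T: 0.0295×4180×(T − 100) = 123.31(T − 100)
  original water: 4681.6(T − 37.9)
4804.9 T = 66670 + 12331 + 177433 = 256434
T ≈ 53.37 °C — below 100 °C, confirming all the steam condensed.

T_f ≈ 53.4 °C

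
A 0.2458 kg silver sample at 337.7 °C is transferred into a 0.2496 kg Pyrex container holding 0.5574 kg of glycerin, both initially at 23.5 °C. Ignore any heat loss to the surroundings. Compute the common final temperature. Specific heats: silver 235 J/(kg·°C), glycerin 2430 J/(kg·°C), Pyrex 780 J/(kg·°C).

T_f ≈ 34.8 °C

Energy conservation, ΣQ = 0:
0.2458*235*(T − 337.7) + 0.5574*2430*(T − 23.5) + 0.2496*780*(T − 23.5) = 0
1606.9 T = 55912
T ≈ 34.79 °C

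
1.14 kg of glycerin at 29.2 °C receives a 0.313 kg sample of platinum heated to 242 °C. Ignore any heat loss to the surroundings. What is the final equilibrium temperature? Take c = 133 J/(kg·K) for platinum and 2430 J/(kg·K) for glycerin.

Let T be the final temperature. ΣQ_i = 0:
0.313×133×(T − 242) + 1.14×2430×(T − 29.2) = 0
(41.63 + 2770.2) T = 41.63×242 + 2770.2×29.2
T = 90964 / 2811.8 = 32.4 °C

T_f ≈ 32.4 °C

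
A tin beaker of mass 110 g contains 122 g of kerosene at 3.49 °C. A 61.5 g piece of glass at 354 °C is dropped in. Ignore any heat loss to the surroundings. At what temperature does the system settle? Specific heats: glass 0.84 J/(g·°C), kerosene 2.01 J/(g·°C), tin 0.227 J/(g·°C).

Net heat exchanged in the isolated system is zero:
61.5·0.84·(T − 354) + 122·2.01·(T − 3.49) + 110·0.227·(T − 3.49) = 0
321.85 T = 19231
T ≈ 59.75 °C

T_f ≈ 59.8 °C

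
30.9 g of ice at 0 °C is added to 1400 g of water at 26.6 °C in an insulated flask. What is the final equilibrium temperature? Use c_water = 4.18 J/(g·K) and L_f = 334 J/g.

Let T be the final temperature. ΣQ_i = 0:
latent heat to melt: 30.9×334 = 10321; warm the meltwater: 129.16 T; water cools: 1400×4.18×(T − 26.6) = 5852(T − 26.6)
5981.2 T = 155663 − 10321 = 145343
T ≈ 24.30 °C — above 0 °C, consistent with complete melting.

T_f ≈ 24.3 °C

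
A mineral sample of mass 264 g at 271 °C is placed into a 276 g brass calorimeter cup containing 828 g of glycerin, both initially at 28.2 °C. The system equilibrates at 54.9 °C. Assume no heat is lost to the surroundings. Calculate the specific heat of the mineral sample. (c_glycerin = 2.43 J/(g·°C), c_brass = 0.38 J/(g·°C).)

Net heat exchanged in the isolated system is zero:
264×c×(54.9 − 271) + 828×2.43×(54.9 − 28.2) + 276×0.38×(54.9 − 28.2) = 0
-57050 c = -56522
c = -56522/-57050 ≈ 0.9907 J/(g·°C)

c ≈ 0.991 J/(g·°C)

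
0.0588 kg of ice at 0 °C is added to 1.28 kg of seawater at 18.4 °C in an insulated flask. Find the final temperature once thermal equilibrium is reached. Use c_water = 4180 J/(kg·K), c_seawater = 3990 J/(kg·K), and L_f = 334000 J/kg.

T_f ≈ 13.9 °C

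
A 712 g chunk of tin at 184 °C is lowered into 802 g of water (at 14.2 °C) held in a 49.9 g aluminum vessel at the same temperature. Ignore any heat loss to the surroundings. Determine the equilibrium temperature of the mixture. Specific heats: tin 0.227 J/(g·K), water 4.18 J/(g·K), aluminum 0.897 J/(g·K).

T_f ≈ 21.9 °C

Net heat exchanged in the isolated system is zero:
712×0.227×(T − 184) + 802×4.18×(T − 14.2) + 49.9×0.897×(T − 14.2) = 0
161.62(T − 184) + 3352.4(T − 14.2) + 44.76(T − 14.2) = 0
3558.7 T = 77978
T ≈ 21.91 °C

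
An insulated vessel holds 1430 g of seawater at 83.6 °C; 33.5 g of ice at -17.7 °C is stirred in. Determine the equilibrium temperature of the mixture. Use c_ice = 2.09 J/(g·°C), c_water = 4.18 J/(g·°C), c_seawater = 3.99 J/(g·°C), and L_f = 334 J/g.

Let T be the final temperature. ΣQ_i = 0:
warm ice to 0 °C: 33.5·2.09·(0 − (-17.7)) = 1239.3; fusion: m_ice L_f = 33.5·334 = 11189; meltwater 0→T: 33.5·4.18·T = 140.03 T; seawater: 5705.7(T − 83.6)
5845.7 T = 476997 − 12428 = 464568
T ≈ 79.47 °C (positive, so assuming full melt was valid).

T_f ≈ 79.5 °C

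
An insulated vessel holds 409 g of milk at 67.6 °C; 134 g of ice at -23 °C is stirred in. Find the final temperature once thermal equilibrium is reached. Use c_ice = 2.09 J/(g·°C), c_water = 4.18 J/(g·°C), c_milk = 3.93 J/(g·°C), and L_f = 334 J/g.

Energy conservation, ΣQ = 0:
ice -23→0 °C: 134×2.09×23 = 6441.4; fusion: m_ice L_f = 134×334 = 44756; warm the meltwater: 560.12 T; milk cools: 409×3.93×(T − 67.6) = 1607.4(T − 67.6)
2167.5 T = 108658 − 51197 = 57461
T ≈ 26.51 °C — above 0 °C, consistent with complete melting.

T_f ≈ 26.5 °C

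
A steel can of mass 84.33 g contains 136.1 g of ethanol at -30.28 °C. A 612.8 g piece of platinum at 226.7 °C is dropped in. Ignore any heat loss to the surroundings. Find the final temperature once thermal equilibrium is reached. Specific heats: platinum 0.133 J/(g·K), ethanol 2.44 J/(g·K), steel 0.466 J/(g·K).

T_f ≈ 16.0 °C

With ΣQ=0 the equilibrium temperature is the m·c-weighted mean:
T_f = (81.5·226.7 + 332.08·(-30.28) + 39.3·(-30.28)) / (81.5 + 332.08 + 39.3)
    = 7231.2 / 452.88 ≈ 15.97 °C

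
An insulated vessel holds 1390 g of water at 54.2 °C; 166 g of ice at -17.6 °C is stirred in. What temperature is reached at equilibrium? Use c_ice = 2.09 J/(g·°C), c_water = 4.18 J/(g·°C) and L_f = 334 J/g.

Heat gained plus heat lost sum to zero:
warm ice to 0 °C: 166·2.09·(0 − (-17.6)) = 6106.1
  melt ice: 166·334 = 55444
  warm the meltwater: 693.88 T
  water cools: 1390·4.18·(T − 54.2) = 5810.2(T − 54.2)
6504.1 T = 314913 − 61550 = 253363
T ≈ 38.95 °C. Since T > 0 °C, the all-ice-melts assumption holds.

T_f ≈ 39.0 °C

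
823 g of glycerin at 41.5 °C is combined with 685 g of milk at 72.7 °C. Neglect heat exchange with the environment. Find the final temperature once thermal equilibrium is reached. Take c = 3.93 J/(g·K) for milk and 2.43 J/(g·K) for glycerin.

Setting the total heat transfer to zero:
685×3.93×(T − 72.7) + 823×2.43×(T − 41.5) = 0
2692.1(T − 72.7) + 1999.9(T − 41.5) = 0
(2692.1 + 1999.9) T = 2692.1×72.7 + 1999.9×41.5
T ≈ 59.40 °C

T_f ≈ 59.4 °C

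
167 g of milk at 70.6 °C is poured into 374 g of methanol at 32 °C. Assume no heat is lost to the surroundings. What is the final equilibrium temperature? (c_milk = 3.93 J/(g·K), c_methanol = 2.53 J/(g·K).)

Energy conservation, ΣQ = 0:
167*3.93*(T − 70.6) + 374*2.53*(T − 32) = 0
656.31(T − 70.6) + 946.22(T − 32) = 0
(656.31 + 946.22) T = 656.31*70.6 + 946.22*32
T = 76615/1602.5 ≈ 47.81 °C

T_f ≈ 47.8 °C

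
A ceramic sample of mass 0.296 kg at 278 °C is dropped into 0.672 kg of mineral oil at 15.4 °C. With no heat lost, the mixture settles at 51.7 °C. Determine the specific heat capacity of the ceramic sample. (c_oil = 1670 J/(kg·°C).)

c ≈ 608 J/(kg·°C)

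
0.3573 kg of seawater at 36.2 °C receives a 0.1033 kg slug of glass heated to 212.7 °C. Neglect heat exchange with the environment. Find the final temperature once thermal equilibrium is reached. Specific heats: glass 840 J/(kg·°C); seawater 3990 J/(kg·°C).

T_f ≈ 46.3 °C

T_f is the heat-capacity-weighted average of the initial temperatures:
T_f = (86.77*212.7 + 1425.6*36.2) / (86.77 + 1425.6)
    = 70064 / 1512.4 ≈ 46.33 °C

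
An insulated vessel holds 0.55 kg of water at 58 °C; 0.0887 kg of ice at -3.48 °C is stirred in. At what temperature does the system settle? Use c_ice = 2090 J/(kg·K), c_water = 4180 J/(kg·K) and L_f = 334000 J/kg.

T_f ≈ 38.6 °C

Energy conservation, ΣQ = 0:
ice -3.48→0 °C: 0.0887·2090·3.48 = 645.13
  latent heat to melt: 0.0887·334000 = 29626
  meltwater 0→T: 0.0887·4180·T = 370.77 T
  water: 2299(T − 58)
2669.8 T = 133342 − 30271 = 103071
T ≈ 38.61 °C. Since T > 0 °C, the all-ice-melts assumption holds.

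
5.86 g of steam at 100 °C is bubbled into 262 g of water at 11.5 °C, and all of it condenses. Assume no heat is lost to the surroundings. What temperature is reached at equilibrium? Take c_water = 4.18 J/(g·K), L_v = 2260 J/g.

Conservation of energy gives ΣQ = 0:
steam→water at 100 °C releases m L_v = 5.86·2260 = 13244; condensate cools 100→T: 5.86·4.18·(T − 100) = 24.49(T − 100); water warms: 262·4.18·(T − 11.5) = 1095.2(T − 11.5)
1119.7 T = 13244 + 2449.5 + 12594 = 28287
T ≈ 25.26 °C — below 100 °C, confirming all the steam condensed.

T_f ≈ 25.3 °C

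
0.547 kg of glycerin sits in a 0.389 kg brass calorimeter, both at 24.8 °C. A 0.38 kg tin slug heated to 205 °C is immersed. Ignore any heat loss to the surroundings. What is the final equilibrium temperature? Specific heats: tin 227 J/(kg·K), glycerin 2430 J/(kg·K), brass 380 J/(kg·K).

T_f ≈ 34.7 °C

With ΣQ=0 the equilibrium temperature is the m·c-weighted mean:
T_f = (86.26×205 + 1329.2×24.8 + 147.82×24.8) / (86.26 + 1329.2 + 147.82)
    = 54314 / 1563.3 ≈ 34.74 °C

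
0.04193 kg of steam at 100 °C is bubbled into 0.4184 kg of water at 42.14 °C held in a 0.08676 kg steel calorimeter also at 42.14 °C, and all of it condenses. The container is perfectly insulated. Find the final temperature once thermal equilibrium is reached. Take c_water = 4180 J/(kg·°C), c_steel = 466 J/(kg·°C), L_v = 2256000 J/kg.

T_f ≈ 95.5 °C

Setting the total heat transfer to zero:
latent heat released on condensation: 0.04193×2256000 = 94594; condensed water 100 °C→T: 175.27(T − 100); original water: 1748.9(T − 42.14); cup: 40.43(T − 42.14)
1964.6 T = 94594 + 17527 + 75403 = 187524
T ≈ 95.45 °C (< 100 °C, so full condensation is consistent).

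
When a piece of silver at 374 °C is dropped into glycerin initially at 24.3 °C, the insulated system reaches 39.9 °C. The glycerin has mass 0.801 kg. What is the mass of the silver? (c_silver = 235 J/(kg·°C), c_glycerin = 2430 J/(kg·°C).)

Let T be the final temperature. ΣQ_i = 0:
m×235×(39.9 − 374) + 0.801×2430×(39.9 − 24.3) = 0
-78514 m = -30364
m = -30364/-78514 ≈ 0.3867 kg

m ≈ 0.387 kg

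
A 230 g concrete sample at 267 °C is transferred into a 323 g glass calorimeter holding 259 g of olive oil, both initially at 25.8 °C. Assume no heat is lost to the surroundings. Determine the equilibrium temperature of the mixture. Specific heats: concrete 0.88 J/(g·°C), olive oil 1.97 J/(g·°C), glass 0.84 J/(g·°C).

T_f ≈ 75.4 °C

Net heat exchanged in the isolated system is zero:
230·0.88·(T − 267) + 259·1.97·(T − 25.8) + 323·0.84·(T − 25.8) = 0
202.4(T − 267) + 510.23(T − 25.8) + 271.32(T − 25.8) = 0
983.95 T = 74205
T = 74205 / 983.95 = 75.4 °C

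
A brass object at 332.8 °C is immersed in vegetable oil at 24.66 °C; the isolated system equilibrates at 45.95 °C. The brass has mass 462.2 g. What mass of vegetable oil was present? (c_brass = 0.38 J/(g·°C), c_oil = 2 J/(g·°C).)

Conservation of energy gives ΣQ = 0:
462.2×0.38×(45.95 − 332.8) + m×2×(45.95 − 24.66) = 0
42.58 m = 50381
m = 50381/42.58 ≈ 1183 g

m ≈ 1180 g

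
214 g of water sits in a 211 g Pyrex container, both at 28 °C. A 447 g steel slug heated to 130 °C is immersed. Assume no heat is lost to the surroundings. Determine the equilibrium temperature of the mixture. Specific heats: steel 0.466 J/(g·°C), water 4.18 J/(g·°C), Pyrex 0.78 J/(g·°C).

With ΣQ=0 the equilibrium temperature is the m·c-weighted mean:
T_f = (208.3*130 + 894.52*28 + 164.58*28) / (208.3 + 894.52 + 164.58)
    = 56734 / 1267.4 ≈ 44.76 °C

T_f ≈ 44.8 °C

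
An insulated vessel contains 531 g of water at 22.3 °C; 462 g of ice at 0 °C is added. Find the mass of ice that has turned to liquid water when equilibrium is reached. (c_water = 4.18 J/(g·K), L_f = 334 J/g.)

Cooling the water to 0 °C releases 531×4.18×22.3 = 49497 J.
To melt every bit of ice: 462×334 = 154308 J.
49497 J < 154308 J, so only part of the ice melts and the system sits at 0 °C.
m_melted×334 = 49497  ⇒  m_melted ≈ 148.2 g.

m_melted ≈ 148 g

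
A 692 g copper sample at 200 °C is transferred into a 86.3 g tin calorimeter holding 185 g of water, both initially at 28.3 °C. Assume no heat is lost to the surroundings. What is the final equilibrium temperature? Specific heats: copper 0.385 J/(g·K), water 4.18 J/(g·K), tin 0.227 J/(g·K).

T_f ≈ 71.5 °C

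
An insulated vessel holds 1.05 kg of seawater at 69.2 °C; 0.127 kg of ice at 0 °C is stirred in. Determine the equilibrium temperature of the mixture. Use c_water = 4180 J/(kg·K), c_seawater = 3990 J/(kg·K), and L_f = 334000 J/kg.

T_f ≈ 52.4 °C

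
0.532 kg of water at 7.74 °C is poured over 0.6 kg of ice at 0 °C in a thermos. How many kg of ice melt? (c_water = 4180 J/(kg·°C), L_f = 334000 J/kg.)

Water can give up m c ΔT = 0.532×4180×7.74 = 17212 J before reaching 0 °C.
Fully melting the ice requires m_ice L_f = 0.6×334000 = 200400 J.
Since 17212 < 200400 J, not all the ice melts; equilibrium is at 0 °C.
m_melt = 17212 / L_f = 0.05153 kg.

m_melted ≈ 0.0515 kg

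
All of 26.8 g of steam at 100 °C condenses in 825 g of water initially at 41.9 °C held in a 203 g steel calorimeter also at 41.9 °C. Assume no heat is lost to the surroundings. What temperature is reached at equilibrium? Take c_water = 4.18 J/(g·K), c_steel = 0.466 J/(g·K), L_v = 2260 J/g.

T_f ≈ 60.3 °C

Sum of m c ΔT and latent-heat terms is zero:
condense steam: −26.8×2260 = −60568; condensate cools 100→T: 26.8×4.18×(T − 100) = 112.02(T − 100); original water: 3448.5(T − 41.9); cup: 94.6(T − 41.9)
3655.1 T = 60568 + 11202 + 148456 = 220226
T ≈ 60.25 °C — below 100 °C, confirming all the steam condensed.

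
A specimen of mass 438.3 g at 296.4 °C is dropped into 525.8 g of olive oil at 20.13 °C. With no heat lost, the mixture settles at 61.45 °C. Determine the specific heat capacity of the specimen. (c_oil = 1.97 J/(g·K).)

Taking heat into each body as positive, Σ m c ΔT = 0:
438.3·c·(61.45 − 296.4) + 525.8·1.97·(61.45 − 20.13) = 0
-102979 c = -42800
c = -42800/-102979 ≈ 0.4156 J/(g·K)

c ≈ 0.416 J/(g·K)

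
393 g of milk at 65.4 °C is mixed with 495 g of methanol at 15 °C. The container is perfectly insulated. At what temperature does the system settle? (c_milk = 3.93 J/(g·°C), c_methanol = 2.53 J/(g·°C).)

T_f ≈ 42.8 °C

Taking heat into each body as positive, Σ m c ΔT = 0:
393·3.93·(T − 65.4) + 495·2.53·(T − 15) = 0
1544.5(T − 65.4) + 1252.3(T − 15) = 0
(1544.5 + 1252.3) T = 1544.5·65.4 + 1252.3·15
T ≈ 42.83 °C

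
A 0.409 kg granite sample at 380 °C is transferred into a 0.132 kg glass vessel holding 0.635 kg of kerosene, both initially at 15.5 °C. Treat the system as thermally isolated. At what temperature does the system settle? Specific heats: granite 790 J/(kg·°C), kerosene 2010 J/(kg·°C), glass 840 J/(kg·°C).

T_f ≈ 84.4 °C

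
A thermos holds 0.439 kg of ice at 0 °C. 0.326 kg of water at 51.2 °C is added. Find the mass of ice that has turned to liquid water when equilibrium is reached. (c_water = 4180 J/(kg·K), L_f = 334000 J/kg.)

m_melted ≈ 0.209 kg

Heat available from the water dropping to 0 °C: 0.326×4180×51.2 = 69769 J.
Melting all 0.439 kg of ice would need 0.439×334000 = 146626 J.
That's not enough to melt it all — equilibrium is at 0 °C with ice remaining.
m_melt = 69769 / L_f = 0.2089 kg.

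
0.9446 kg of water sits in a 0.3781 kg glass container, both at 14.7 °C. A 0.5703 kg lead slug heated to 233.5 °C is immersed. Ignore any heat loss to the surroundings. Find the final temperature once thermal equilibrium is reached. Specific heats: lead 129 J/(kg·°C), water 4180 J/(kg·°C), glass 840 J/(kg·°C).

Let T be the final temperature. ΣQ_i = 0:
0.5703·129·(T − 233.5) + 0.9446·4180·(T − 14.7) + 0.3781·840·(T − 14.7) = 0
73.57(T − 233.5) + 3948.4(T − 14.7) + 317.6(T − 14.7) = 0
4339.6 T = 79889
T = 79889/4339.6 ≈ 18.41 °C

T_f ≈ 18.4 °C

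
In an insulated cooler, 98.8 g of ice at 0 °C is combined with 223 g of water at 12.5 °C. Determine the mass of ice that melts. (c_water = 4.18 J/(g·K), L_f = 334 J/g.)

m_melted ≈ 34.9 g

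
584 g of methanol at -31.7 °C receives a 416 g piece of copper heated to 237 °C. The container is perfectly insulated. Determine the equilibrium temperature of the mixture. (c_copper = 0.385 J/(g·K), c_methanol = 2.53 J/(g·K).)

T_f ≈ -5.4 °C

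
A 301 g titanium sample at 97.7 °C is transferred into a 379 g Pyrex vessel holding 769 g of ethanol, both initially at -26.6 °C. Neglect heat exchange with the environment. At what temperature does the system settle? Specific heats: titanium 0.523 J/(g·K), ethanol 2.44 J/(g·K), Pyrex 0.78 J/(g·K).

T_f ≈ -18.2 °C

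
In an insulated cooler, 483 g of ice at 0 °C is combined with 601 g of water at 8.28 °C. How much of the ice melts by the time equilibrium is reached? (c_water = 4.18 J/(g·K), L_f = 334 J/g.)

m_melted ≈ 62.3 g

Cooling the water to 0 °C releases 601×4.18×8.28 = 20801 J.
Melting all 483 g of ice would need 483×334 = 161322 J.
20801 J < 161322 J, so only part of the ice melts and the system sits at 0 °C.
Mass melted = 20801/334 ≈ 62.28 g.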